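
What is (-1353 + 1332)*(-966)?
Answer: 20286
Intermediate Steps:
(-1353 + 1332)*(-966) = -21*(-966) = 20286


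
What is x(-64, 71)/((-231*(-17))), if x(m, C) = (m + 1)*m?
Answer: 192/187 ≈ 1.0267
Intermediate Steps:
x(m, C) = m*(1 + m) (x(m, C) = (1 + m)*m = m*(1 + m))
x(-64, 71)/((-231*(-17))) = (-64*(1 - 64))/((-231*(-17))) = -64*(-63)/3927 = 4032*(1/3927) = 192/187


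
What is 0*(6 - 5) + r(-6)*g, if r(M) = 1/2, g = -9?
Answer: -9/2 ≈ -4.5000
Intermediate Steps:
r(M) = 1/2
0*(6 - 5) + r(-6)*g = 0*(6 - 5) + (1/2)*(-9) = 0*1 - 9/2 = 0 - 9/2 = -9/2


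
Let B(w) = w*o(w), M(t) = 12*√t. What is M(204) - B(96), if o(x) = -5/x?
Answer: 5 + 24*√51 ≈ 176.39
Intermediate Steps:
B(w) = -5 (B(w) = w*(-5/w) = -5)
M(204) - B(96) = 12*√204 - 1*(-5) = 12*(2*√51) + 5 = 24*√51 + 5 = 5 + 24*√51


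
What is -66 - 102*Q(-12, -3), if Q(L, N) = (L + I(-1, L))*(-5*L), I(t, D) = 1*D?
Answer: 146814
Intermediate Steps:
I(t, D) = D
Q(L, N) = -10*L**2 (Q(L, N) = (L + L)*(-5*L) = (2*L)*(-5*L) = -10*L**2)
-66 - 102*Q(-12, -3) = -66 - (-1020)*(-12)**2 = -66 - (-1020)*144 = -66 - 102*(-1440) = -66 + 146880 = 146814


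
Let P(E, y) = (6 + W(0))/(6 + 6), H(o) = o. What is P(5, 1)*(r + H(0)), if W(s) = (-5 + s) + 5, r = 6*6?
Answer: 18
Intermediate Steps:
r = 36
W(s) = s
P(E, y) = 1/2 (P(E, y) = (6 + 0)/(6 + 6) = 6/12 = 6*(1/12) = 1/2)
P(5, 1)*(r + H(0)) = (36 + 0)/2 = (1/2)*36 = 18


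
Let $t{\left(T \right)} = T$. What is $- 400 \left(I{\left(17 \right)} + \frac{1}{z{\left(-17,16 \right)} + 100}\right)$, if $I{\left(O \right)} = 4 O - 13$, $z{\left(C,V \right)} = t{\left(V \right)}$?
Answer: $- \frac{638100}{29} \approx -22003.0$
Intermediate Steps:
$z{\left(C,V \right)} = V$
$I{\left(O \right)} = -13 + 4 O$
$- 400 \left(I{\left(17 \right)} + \frac{1}{z{\left(-17,16 \right)} + 100}\right) = - 400 \left(\left(-13 + 4 \cdot 17\right) + \frac{1}{16 + 100}\right) = - 400 \left(\left(-13 + 68\right) + \frac{1}{116}\right) = - 400 \left(55 + \frac{1}{116}\right) = \left(-400\right) \frac{6381}{116} = - \frac{638100}{29}$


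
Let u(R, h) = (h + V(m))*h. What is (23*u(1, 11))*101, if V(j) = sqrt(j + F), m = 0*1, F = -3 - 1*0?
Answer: 281083 + 25553*I*sqrt(3) ≈ 2.8108e+5 + 44259.0*I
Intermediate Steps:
F = -3 (F = -3 + 0 = -3)
m = 0
V(j) = sqrt(-3 + j) (V(j) = sqrt(j - 3) = sqrt(-3 + j))
u(R, h) = h*(h + I*sqrt(3)) (u(R, h) = (h + sqrt(-3 + 0))*h = (h + sqrt(-3))*h = (h + I*sqrt(3))*h = h*(h + I*sqrt(3)))
(23*u(1, 11))*101 = (23*(11*(11 + I*sqrt(3))))*101 = (23*(121 + 11*I*sqrt(3)))*101 = (2783 + 253*I*sqrt(3))*101 = 281083 + 25553*I*sqrt(3)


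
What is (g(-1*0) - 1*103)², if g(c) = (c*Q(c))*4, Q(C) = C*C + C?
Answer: 10609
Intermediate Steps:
Q(C) = C + C² (Q(C) = C² + C = C + C²)
g(c) = 4*c²*(1 + c) (g(c) = (c*(c*(1 + c)))*4 = (c²*(1 + c))*4 = 4*c²*(1 + c))
(g(-1*0) - 1*103)² = (4*(-1*0)²*(1 - 1*0) - 1*103)² = (4*0²*(1 + 0) - 103)² = (4*0*1 - 103)² = (0 - 103)² = (-103)² = 10609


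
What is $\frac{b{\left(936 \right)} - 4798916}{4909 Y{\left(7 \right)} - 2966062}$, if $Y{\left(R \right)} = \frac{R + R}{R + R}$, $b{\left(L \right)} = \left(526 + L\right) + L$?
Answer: $\frac{4796518}{2961153} \approx 1.6198$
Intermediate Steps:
$b{\left(L \right)} = 526 + 2 L$
$Y{\left(R \right)} = 1$ ($Y{\left(R \right)} = \frac{2 R}{2 R} = 2 R \frac{1}{2 R} = 1$)
$\frac{b{\left(936 \right)} - 4798916}{4909 Y{\left(7 \right)} - 2966062} = \frac{\left(526 + 2 \cdot 936\right) - 4798916}{4909 \cdot 1 - 2966062} = \frac{\left(526 + 1872\right) - 4798916}{4909 - 2966062} = \frac{2398 - 4798916}{-2961153} = \left(-4796518\right) \left(- \frac{1}{2961153}\right) = \frac{4796518}{2961153}$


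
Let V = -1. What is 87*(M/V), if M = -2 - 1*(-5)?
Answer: -261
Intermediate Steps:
M = 3 (M = -2 + 5 = 3)
87*(M/V) = 87*(3/(-1)) = 87*(3*(-1)) = 87*(-3) = -261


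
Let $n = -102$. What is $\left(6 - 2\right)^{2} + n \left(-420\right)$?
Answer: $42856$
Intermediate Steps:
$\left(6 - 2\right)^{2} + n \left(-420\right) = \left(6 - 2\right)^{2} - -42840 = 4^{2} + 42840 = 16 + 42840 = 42856$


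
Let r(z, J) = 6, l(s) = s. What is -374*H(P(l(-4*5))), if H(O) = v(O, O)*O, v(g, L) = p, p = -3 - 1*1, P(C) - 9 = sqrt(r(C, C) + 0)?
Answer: 13464 + 1496*sqrt(6) ≈ 17128.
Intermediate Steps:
P(C) = 9 + sqrt(6) (P(C) = 9 + sqrt(6 + 0) = 9 + sqrt(6))
p = -4 (p = -3 - 1 = -4)
v(g, L) = -4
H(O) = -4*O
-374*H(P(l(-4*5))) = -(-1496)*(9 + sqrt(6)) = -374*(-36 - 4*sqrt(6)) = 13464 + 1496*sqrt(6)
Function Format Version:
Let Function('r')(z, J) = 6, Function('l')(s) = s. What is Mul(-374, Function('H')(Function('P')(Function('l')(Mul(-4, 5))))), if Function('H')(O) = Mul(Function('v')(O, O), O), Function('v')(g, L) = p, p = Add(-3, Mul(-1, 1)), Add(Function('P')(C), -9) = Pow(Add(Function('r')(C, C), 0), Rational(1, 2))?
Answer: Add(13464, Mul(1496, Pow(6, Rational(1, 2)))) ≈ 17128.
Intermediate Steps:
Function('P')(C) = Add(9, Pow(6, Rational(1, 2))) (Function('P')(C) = Add(9, Pow(Add(6, 0), Rational(1, 2))) = Add(9, Pow(6, Rational(1, 2))))
p = -4 (p = Add(-3, -1) = -4)
Function('v')(g, L) = -4
Function('H')(O) = Mul(-4, O)
Mul(-374, Function('H')(Function('P')(Function('l')(Mul(-4, 5))))) = Mul(-374, Mul(-4, Add(9, Pow(6, Rational(1, 2))))) = Mul(-374, Add(-36, Mul(-4, Pow(6, Rational(1, 2))))) = Add(13464, Mul(1496, Pow(6, Rational(1, 2))))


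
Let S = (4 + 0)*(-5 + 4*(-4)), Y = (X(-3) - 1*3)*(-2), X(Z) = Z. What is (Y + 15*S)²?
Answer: 1557504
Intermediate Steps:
Y = 12 (Y = (-3 - 1*3)*(-2) = (-3 - 3)*(-2) = -6*(-2) = 12)
S = -84 (S = 4*(-5 - 16) = 4*(-21) = -84)
(Y + 15*S)² = (12 + 15*(-84))² = (12 - 1260)² = (-1248)² = 1557504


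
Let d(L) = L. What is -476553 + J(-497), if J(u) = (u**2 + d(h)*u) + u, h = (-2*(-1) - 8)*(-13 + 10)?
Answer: -238987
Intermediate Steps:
h = 18 (h = (2 - 8)*(-3) = -6*(-3) = 18)
J(u) = u**2 + 19*u (J(u) = (u**2 + 18*u) + u = u**2 + 19*u)
-476553 + J(-497) = -476553 - 497*(19 - 497) = -476553 - 497*(-478) = -476553 + 237566 = -238987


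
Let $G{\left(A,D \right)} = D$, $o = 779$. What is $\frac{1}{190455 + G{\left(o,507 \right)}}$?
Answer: $\frac{1}{190962} \approx 5.2366 \cdot 10^{-6}$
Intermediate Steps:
$\frac{1}{190455 + G{\left(o,507 \right)}} = \frac{1}{190455 + 507} = \frac{1}{190962}$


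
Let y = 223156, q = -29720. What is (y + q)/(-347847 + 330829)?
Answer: -96718/8509 ≈ -11.367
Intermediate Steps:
(y + q)/(-347847 + 330829) = (223156 - 29720)/(-347847 + 330829) = 193436/(-17018) = 193436*(-1/17018) = -96718/8509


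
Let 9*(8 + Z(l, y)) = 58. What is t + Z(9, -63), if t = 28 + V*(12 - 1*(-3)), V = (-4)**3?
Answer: -8402/9 ≈ -933.56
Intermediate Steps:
V = -64
Z(l, y) = -14/9 (Z(l, y) = -8 + (1/9)*58 = -8 + 58/9 = -14/9)
t = -932 (t = 28 - 64*(12 - 1*(-3)) = 28 - 64*(12 + 3) = 28 - 64*15 = 28 - 960 = -932)
t + Z(9, -63) = -932 - 14/9 = -8402/9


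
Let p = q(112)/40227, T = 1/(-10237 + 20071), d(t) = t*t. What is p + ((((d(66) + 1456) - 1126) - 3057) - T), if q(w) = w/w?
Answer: 6509291471/3995882 ≈ 1629.0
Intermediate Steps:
d(t) = t**2
T = 1/9834 ≈ 0.00010169
q(w) = 1
p = 1/40227 ≈ 2.4859e-5
p + ((((d(66) + 1456) - 1126) - 3057) - T) = 1/40227 + ((((66**2 + 1456) - 1126) - 3057) - 1*1/9834) = 1/40227 + ((((4356 + 1456) - 1126) - 3057) - 1/9834) = 1/40227 + (((5812 - 1126) - 3057) - 1/9834) = 1/40227 + ((4686 - 3057) - 1/9834) = 1/40227 + (1629 - 1/9834) = 1/40227 + 16019585/9834 = 6509291471/3995882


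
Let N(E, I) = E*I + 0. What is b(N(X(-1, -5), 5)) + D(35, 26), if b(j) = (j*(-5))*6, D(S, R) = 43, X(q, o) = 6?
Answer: -857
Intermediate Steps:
N(E, I) = E*I
b(j) = -30*j (b(j) = -5*j*6 = -30*j)
b(N(X(-1, -5), 5)) + D(35, 26) = -180*5 + 43 = -30*30 + 43 = -900 + 43 = -857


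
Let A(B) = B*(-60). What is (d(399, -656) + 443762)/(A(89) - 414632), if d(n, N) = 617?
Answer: -444379/419972 ≈ -1.0581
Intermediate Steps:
A(B) = -60*B
(d(399, -656) + 443762)/(A(89) - 414632) = (617 + 443762)/(-60*89 - 414632) = 444379/(-5340 - 414632) = 444379/(-419972) = 444379*(-1/419972) = -444379/419972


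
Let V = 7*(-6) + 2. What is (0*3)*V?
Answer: 0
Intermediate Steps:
V = -40 (V = -42 + 2 = -40)
(0*3)*V = (0*3)*(-40) = 0*(-40) = 0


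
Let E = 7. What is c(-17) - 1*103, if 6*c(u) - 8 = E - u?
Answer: -293/3 ≈ -97.667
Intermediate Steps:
c(u) = 5/2 - u/6 (c(u) = 4/3 + (7 - u)/6 = 4/3 + (7/6 - u/6) = 5/2 - u/6)
c(-17) - 1*103 = (5/2 - ⅙*(-17)) - 1*103 = (5/2 + 17/6) - 103 = 16/3 - 103 = -293/3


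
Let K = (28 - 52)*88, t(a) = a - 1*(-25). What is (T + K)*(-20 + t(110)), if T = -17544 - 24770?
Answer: -5108990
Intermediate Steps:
t(a) = 25 + a (t(a) = a + 25 = 25 + a)
T = -42314
K = -2112 (K = -24*88 = -2112)
(T + K)*(-20 + t(110)) = (-42314 - 2112)*(-20 + (25 + 110)) = -44426*(-20 + 135) = -44426*115 = -5108990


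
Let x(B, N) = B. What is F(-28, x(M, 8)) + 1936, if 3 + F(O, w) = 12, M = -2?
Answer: 1945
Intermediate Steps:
F(O, w) = 9 (F(O, w) = -3 + 12 = 9)
F(-28, x(M, 8)) + 1936 = 9 + 1936 = 1945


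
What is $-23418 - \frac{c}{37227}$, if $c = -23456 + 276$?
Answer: $- \frac{871758706}{37227} \approx -23417.0$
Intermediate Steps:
$c = -23180$
$-23418 - \frac{c}{37227} = -23418 - - \frac{23180}{37227} = -23418 + \frac{23180}{37227} = - \frac{871758706}{37227}$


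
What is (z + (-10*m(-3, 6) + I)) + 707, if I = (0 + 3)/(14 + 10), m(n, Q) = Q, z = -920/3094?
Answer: 8005139/12376 ≈ 646.83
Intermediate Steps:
z = -460/1547 (z = -920*1/3094 = -460/1547 ≈ -0.29735)
I = ⅛ (I = 3/24 = 3*(1/24) = ⅛ ≈ 0.12500)
(z + (-10*m(-3, 6) + I)) + 707 = (-460/1547 + (-10*6 + ⅛)) + 707 = (-460/1547 + (-60 + ⅛)) + 707 = (-460/1547 - 479/8) + 707 = -744693/12376 + 707 = 8005139/12376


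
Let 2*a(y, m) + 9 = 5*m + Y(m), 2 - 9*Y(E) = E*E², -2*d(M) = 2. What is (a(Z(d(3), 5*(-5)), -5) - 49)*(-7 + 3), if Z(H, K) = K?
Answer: 2122/9 ≈ 235.78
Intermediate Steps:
d(M) = -1 (d(M) = -½*2 = -1)
Y(E) = 2/9 - E³/9 (Y(E) = 2/9 - E*E²/9 = 2/9 - E³/9)
a(y, m) = -79/18 - m³/18 + 5*m/2 (a(y, m) = -9/2 + (5*m + (2/9 - m³/9))/2 = -9/2 + (2/9 + 5*m - m³/9)/2 = -9/2 + (⅑ - m³/18 + 5*m/2) = -79/18 - m³/18 + 5*m/2)
(a(Z(d(3), 5*(-5)), -5) - 49)*(-7 + 3) = ((-79/18 - 1/18*(-5)³ + (5/2)*(-5)) - 49)*(-7 + 3) = ((-79/18 - 1/18*(-125) - 25/2) - 49)*(-4) = ((-79/18 + 125/18 - 25/2) - 49)*(-4) = (-179/18 - 49)*(-4) = -1061/18*(-4) = 2122/9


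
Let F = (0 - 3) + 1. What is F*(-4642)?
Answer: 9284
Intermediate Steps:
F = -2 (F = -3 + 1 = -2)
F*(-4642) = -2*(-4642) = 9284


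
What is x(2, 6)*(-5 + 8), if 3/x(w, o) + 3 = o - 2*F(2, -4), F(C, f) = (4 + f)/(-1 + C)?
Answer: 3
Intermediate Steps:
F(C, f) = (4 + f)/(-1 + C)
x(w, o) = 3/(-3 + o) (x(w, o) = 3/(-3 + (o - 2*(4 - 4)/(-1 + 2))) = 3/(-3 + (o - 2*0/1)) = 3/(-3 + (o - 2*0)) = 3/(-3 + (o + 0)) = 3/(-3 + o))
x(2, 6)*(-5 + 8) = (3/(-3 + 6))*(-5 + 8) = (3/3)*3 = (3*(⅓))*3 = 1*3 = 3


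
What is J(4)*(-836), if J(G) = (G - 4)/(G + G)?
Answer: 0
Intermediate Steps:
J(G) = (-4 + G)/(2*G) (J(G) = (-4 + G)/((2*G)) = (-4 + G)*(1/(2*G)) = (-4 + G)/(2*G))
J(4)*(-836) = ((½)*(-4 + 4)/4)*(-836) = ((½)*(¼)*0)*(-836) = 0*(-836) = 0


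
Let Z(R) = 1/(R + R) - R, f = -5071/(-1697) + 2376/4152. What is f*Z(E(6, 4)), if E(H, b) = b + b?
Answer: -66375661/2348648 ≈ -28.261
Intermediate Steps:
f = 1045286/293581 (f = -5071*(-1/1697) + 2376*(1/4152) = 5071/1697 + 99/173 = 1045286/293581 ≈ 3.5605)
E(H, b) = 2*b
Z(R) = 1/(2*R) - R
f*Z(E(6, 4)) = 1045286*(1/(2*((2*4))) - 2*4)/293581 = 1045286*((1/2)/8 - 1*8)/293581 = 1045286*((1/2)*(1/8) - 8)/293581 = 1045286*(1/16 - 8)/293581 = (1045286/293581)*(-127/16) = -66375661/2348648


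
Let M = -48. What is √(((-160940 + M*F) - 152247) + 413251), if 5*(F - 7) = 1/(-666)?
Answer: 2*√7679680410/555 ≈ 315.80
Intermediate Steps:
F = 23309/3330 (F = 7 + (⅕)/(-666) = 7 + (⅕)*(-1/666) = 7 - 1/3330 = 23309/3330 ≈ 6.9997)
√(((-160940 + M*F) - 152247) + 413251) = √(((-160940 - 48*23309/3330) - 152247) + 413251) = √(((-160940 - 186472/555) - 152247) + 413251) = √((-89508172/555 - 152247) + 413251) = √(-174005257/555 + 413251) = √(55349048/555) = 2*√7679680410/555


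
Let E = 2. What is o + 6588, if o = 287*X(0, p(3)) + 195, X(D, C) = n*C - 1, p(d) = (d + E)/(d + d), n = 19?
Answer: 66241/6 ≈ 11040.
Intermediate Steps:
p(d) = (2 + d)/(2*d) (p(d) = (d + 2)/(d + d) = (2 + d)/((2*d)) = (2 + d)*(1/(2*d)) = (2 + d)/(2*d))
X(D, C) = -1 + 19*C (X(D, C) = 19*C - 1 = -1 + 19*C)
o = 26713/6 (o = 287*(-1 + 19*((½)*(2 + 3)/3)) + 195 = 287*(-1 + 19*((½)*(⅓)*5)) + 195 = 287*(-1 + 19*(⅚)) + 195 = 287*(-1 + 95/6) + 195 = 287*(89/6) + 195 = 25543/6 + 195 = 26713/6 ≈ 4452.2)
o + 6588 = 26713/6 + 6588 = 66241/6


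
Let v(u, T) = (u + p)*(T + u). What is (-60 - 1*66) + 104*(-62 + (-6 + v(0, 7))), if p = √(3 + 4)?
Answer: -7198 + 728*√7 ≈ -5271.9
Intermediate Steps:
p = √7 ≈ 2.6458
v(u, T) = (T + u)*(u + √7) (v(u, T) = (u + √7)*(T + u) = (T + u)*(u + √7))
(-60 - 1*66) + 104*(-62 + (-6 + v(0, 7))) = (-60 - 1*66) + 104*(-62 + (-6 + (0² + 7*0 + 7*√7 + 0*√7))) = (-60 - 66) + 104*(-62 + (-6 + (0 + 0 + 7*√7 + 0))) = -126 + 104*(-62 + (-6 + 7*√7)) = -126 + 104*(-68 + 7*√7) = -126 + (-7072 + 728*√7) = -7198 + 728*√7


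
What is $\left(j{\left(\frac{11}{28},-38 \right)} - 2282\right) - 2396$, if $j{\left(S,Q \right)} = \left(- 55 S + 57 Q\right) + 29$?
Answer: $- \frac{191425}{28} \approx -6836.6$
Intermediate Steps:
$j{\left(S,Q \right)} = 29 - 55 S + 57 Q$
$\left(j{\left(\frac{11}{28},-38 \right)} - 2282\right) - 2396 = \left(\left(29 - 55 \cdot \frac{11}{28} + 57 \left(-38\right)\right) - 2282\right) - 2396 = \left(\left(29 - 55 \cdot 11 \cdot \frac{1}{28} - 2166\right) - 2282\right) - 2396 = \left(\left(29 - \frac{605}{28} - 2166\right) - 2282\right) - 2396 = \left(- \frac{60441}{28} - 2282\right) - 2396 = - \frac{124337}{28} - 2396 = - \frac{191425}{28}$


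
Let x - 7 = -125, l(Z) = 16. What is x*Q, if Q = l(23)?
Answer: -1888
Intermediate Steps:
Q = 16
x = -118 (x = 7 - 125 = -118)
x*Q = -118*16 = -1888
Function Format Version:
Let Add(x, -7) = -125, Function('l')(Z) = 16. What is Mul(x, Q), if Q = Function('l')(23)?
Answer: -1888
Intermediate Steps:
Q = 16
x = -118 (x = Add(7, -125) = -118)
Mul(x, Q) = Mul(-118, 16) = -1888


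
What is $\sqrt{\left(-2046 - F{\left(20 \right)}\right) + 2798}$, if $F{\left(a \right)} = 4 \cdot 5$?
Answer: $2 \sqrt{183} \approx 27.056$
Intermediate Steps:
$F{\left(a \right)} = 20$
$\sqrt{\left(-2046 - F{\left(20 \right)}\right) + 2798} = \sqrt{\left(-2046 - 20\right) + 2798} = \sqrt{-2066 + 2798} = \sqrt{732} = 2 \sqrt{183}$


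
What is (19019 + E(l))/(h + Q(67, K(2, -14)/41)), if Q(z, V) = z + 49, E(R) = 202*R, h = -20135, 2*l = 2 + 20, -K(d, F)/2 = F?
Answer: -21241/20019 ≈ -1.0610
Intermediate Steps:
K(d, F) = -2*F
l = 11 (l = (2 + 20)/2 = (½)*22 = 11)
Q(z, V) = 49 + z
(19019 + E(l))/(h + Q(67, K(2, -14)/41)) = (19019 + 202*11)/(-20135 + (49 + 67)) = (19019 + 2222)/(-20135 + 116) = 21241/(-20019) = 21241*(-1/20019) = -21241/20019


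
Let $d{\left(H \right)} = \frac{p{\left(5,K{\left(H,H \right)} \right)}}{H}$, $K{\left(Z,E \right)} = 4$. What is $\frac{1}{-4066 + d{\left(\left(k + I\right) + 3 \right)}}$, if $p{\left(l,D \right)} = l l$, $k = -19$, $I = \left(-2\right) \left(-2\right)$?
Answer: $- \frac{12}{48817} \approx -0.00024582$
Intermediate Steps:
$I = 4$
$p{\left(l,D \right)} = l^{2}$
$d{\left(H \right)} = \frac{25}{H}$ ($d{\left(H \right)} = \frac{5^{2}}{H} = \frac{25}{H}$)
$\frac{1}{-4066 + d{\left(\left(k + I\right) + 3 \right)}} = \frac{1}{-4066 + \frac{25}{\left(-19 + 4\right) + 3}} = \frac{1}{-4066 + \frac{25}{-15 + 3}} = \frac{1}{-4066 + \frac{25}{-12}} = \frac{1}{-4066 + 25 \left(- \frac{1}{12}\right)} = \frac{1}{-4066 - \frac{25}{12}} = \frac{1}{- \frac{48817}{12}} = - \frac{12}{48817}$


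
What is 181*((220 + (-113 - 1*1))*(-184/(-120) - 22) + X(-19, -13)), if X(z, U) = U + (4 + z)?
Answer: -5966122/15 ≈ -3.9774e+5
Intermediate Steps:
X(z, U) = 4 + U + z
181*((220 + (-113 - 1*1))*(-184/(-120) - 22) + X(-19, -13)) = 181*((220 + (-113 - 1*1))*(-184/(-120) - 22) + (4 - 13 - 19)) = 181*((220 + (-113 - 1))*(-184*(-1/120) - 22) - 28) = 181*((220 - 114)*(23/15 - 22) - 28) = 181*(106*(-307/15) - 28) = 181*(-32542/15 - 28) = 181*(-32962/15) = -5966122/15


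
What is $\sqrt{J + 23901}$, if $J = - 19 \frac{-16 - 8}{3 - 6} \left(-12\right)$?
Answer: $35 \sqrt{21} \approx 160.39$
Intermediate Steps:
$J = 1824$ ($J = - 19 \left(- \frac{24}{-3}\right) \left(-12\right) = - 19 \left(\left(-24\right) \left(- \frac{1}{3}\right)\right) \left(-12\right) = \left(-19\right) 8 \left(-12\right) = \left(-152\right) \left(-12\right) = 1824$)
$\sqrt{J + 23901} = \sqrt{1824 + 23901} = \sqrt{25725} = 35 \sqrt{21}$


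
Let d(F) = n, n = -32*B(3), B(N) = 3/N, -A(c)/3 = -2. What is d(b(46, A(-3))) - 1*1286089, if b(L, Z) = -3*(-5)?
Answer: -1286121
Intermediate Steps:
A(c) = 6 (A(c) = -3*(-2) = 6)
n = -32 (n = -96/3 = -32*1 = -32)
b(L, Z) = 15
d(F) = -32
d(b(46, A(-3))) - 1*1286089 = -32 - 1*1286089 = -32 - 1286089 = -1286121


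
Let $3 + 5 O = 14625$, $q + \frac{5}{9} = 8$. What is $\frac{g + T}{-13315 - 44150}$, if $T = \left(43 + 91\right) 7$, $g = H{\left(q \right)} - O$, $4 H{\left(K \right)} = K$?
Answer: $\frac{357217}{10343700} \approx 0.034535$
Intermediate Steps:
$q = \frac{67}{9}$ ($q = - \frac{5}{9} + 8 = \frac{67}{9} \approx 7.4444$)
$O = \frac{14622}{5}$ ($O = - \frac{3}{5} + \frac{1}{5} \cdot 14625 = - \frac{3}{5} + 2925 = \frac{14622}{5} \approx 2924.4$)
$H{\left(K \right)} = \frac{K}{4}$
$g = - \frac{526057}{180}$ ($g = \frac{1}{4} \cdot \frac{67}{9} - \frac{14622}{5} = \frac{67}{36} - \frac{14622}{5} = - \frac{526057}{180} \approx -2922.5$)
$T = 938$ ($T = 134 \cdot 7 = 938$)
$\frac{g + T}{-13315 - 44150} = \frac{- \frac{526057}{180} + 938}{-13315 - 44150} = - \frac{357217}{180 \left(-57465\right)} = \left(- \frac{357217}{180}\right) \left(- \frac{1}{57465}\right) = \frac{357217}{10343700}$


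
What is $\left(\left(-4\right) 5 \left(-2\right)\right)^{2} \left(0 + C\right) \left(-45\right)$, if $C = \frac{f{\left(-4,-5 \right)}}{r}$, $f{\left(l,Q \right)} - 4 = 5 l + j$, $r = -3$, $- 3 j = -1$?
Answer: $-376000$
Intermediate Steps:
$j = \frac{1}{3}$ ($j = \left(- \frac{1}{3}\right) \left(-1\right) = \frac{1}{3} \approx 0.33333$)
$f{\left(l,Q \right)} = \frac{13}{3} + 5 l$ ($f{\left(l,Q \right)} = 4 + \left(5 l + \frac{1}{3}\right) = 4 + \left(\frac{1}{3} + 5 l\right) = \frac{13}{3} + 5 l$)
$C = \frac{47}{9}$ ($C = \frac{\frac{13}{3} + 5 \left(-4\right)}{-3} = \left(\frac{13}{3} - 20\right) \left(- \frac{1}{3}\right) = \left(- \frac{47}{3}\right) \left(- \frac{1}{3}\right) = \frac{47}{9} \approx 5.2222$)
$\left(\left(-4\right) 5 \left(-2\right)\right)^{2} \left(0 + C\right) \left(-45\right) = \left(\left(-4\right) 5 \left(-2\right)\right)^{2} \left(0 + \frac{47}{9}\right) \left(-45\right) = \left(\left(-20\right) \left(-2\right)\right)^{2} \cdot \frac{47}{9} \left(-45\right) = 40^{2} \cdot \frac{47}{9} \left(-45\right) = 1600 \cdot \frac{47}{9} \left(-45\right) = \frac{75200}{9} \left(-45\right) = -376000$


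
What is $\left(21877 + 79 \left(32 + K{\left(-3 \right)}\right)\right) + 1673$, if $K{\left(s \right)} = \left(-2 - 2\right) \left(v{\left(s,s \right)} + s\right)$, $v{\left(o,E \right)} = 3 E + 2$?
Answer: $29238$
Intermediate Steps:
$v{\left(o,E \right)} = 2 + 3 E$
$K{\left(s \right)} = -8 - 16 s$ ($K{\left(s \right)} = \left(-2 - 2\right) \left(\left(2 + 3 s\right) + s\right) = - 4 \left(2 + 4 s\right) = -8 - 16 s$)
$\left(21877 + 79 \left(32 + K{\left(-3 \right)}\right)\right) + 1673 = \left(21877 + 79 \left(32 - -40\right)\right) + 1673 = \left(21877 + 79 \left(32 + \left(-8 + 48\right)\right)\right) + 1673 = \left(21877 + 79 \left(32 + 40\right)\right) + 1673 = \left(21877 + 79 \cdot 72\right) + 1673 = \left(21877 + 5688\right) + 1673 = 27565 + 1673 = 29238$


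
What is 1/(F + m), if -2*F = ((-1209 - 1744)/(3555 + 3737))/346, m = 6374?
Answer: 5046064/32163614889 ≈ 0.00015689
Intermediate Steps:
F = 2953/5046064 (F = -(-1209 - 1744)/(3555 + 3737)/(2*346) = -(-2953/7292)/(2*346) = -(-2953*1/7292)/(2*346) = -(-2953)/(14584*346) = -½*(-2953/2523032) = 2953/5046064 ≈ 0.00058521)
1/(F + m) = 1/(2953/5046064 + 6374) = 1/(32163614889/5046064) = 5046064/32163614889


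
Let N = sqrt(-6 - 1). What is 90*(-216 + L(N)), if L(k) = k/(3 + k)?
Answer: 90*(-215*sqrt(7) + 648*I)/(sqrt(7) - 3*I) ≈ -19401.0 + 44.647*I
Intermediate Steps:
N = I*sqrt(7) (N = sqrt(-7) = I*sqrt(7) ≈ 2.6458*I)
90*(-216 + L(N)) = 90*(-216 + (I*sqrt(7))/(3 + I*sqrt(7))) = 90*(-216 + I*sqrt(7)/(3 + I*sqrt(7))) = -19440 + 90*I*sqrt(7)/(3 + I*sqrt(7))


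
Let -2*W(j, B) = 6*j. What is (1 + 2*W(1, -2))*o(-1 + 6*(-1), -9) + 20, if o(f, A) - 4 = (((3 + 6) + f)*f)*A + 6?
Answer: -660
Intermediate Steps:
W(j, B) = -3*j
o(f, A) = 10 + A*f*(9 + f) (o(f, A) = 4 + ((((3 + 6) + f)*f)*A + 6) = 4 + (((9 + f)*f)*A + 6) = 4 + ((f*(9 + f))*A + 6) = 4 + (A*f*(9 + f) + 6) = 4 + (6 + A*f*(9 + f)) = 10 + A*f*(9 + f))
(1 + 2*W(1, -2))*o(-1 + 6*(-1), -9) + 20 = (1 + 2*(-3*1))*(10 - 9*(-1 + 6*(-1))² + 9*(-9)*(-1 + 6*(-1))) + 20 = (1 + 2*(-3))*(10 - 9*(-1 - 6)² + 9*(-9)*(-1 - 6)) + 20 = (1 - 6)*(10 - 9*(-7)² + 9*(-9)*(-7)) + 20 = -5*(10 - 9*49 + 567) + 20 = -5*(10 - 441 + 567) + 20 = -5*136 + 20 = -680 + 20 = -660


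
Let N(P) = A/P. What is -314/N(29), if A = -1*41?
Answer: 9106/41 ≈ 222.10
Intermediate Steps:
A = -41
N(P) = -41/P
-314/N(29) = -314/((-41/29)) = -314/((-41*1/29)) = -314/(-41/29) = -314*(-29/41) = 9106/41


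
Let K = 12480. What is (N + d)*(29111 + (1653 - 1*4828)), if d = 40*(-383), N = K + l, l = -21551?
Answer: -632604976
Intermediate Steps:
N = -9071 (N = 12480 - 21551 = -9071)
d = -15320
(N + d)*(29111 + (1653 - 1*4828)) = (-9071 - 15320)*(29111 + (1653 - 1*4828)) = -24391*(29111 + (1653 - 4828)) = -24391*(29111 - 3175) = -24391*25936 = -632604976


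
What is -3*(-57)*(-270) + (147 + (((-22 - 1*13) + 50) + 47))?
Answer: -45961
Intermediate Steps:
-3*(-57)*(-270) + (147 + (((-22 - 1*13) + 50) + 47)) = 171*(-270) + (147 + (((-22 - 13) + 50) + 47)) = -46170 + (147 + ((-35 + 50) + 47)) = -46170 + (147 + (15 + 47)) = -46170 + (147 + 62) = -46170 + 209 = -45961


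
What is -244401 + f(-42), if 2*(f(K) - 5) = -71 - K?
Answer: -488821/2 ≈ -2.4441e+5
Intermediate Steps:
f(K) = -61/2 - K/2 (f(K) = 5 + (-71 - K)/2 = 5 + (-71/2 - K/2) = -61/2 - K/2)
-244401 + f(-42) = -244401 + (-61/2 - ½*(-42)) = -244401 + (-61/2 + 21) = -244401 - 19/2 = -488821/2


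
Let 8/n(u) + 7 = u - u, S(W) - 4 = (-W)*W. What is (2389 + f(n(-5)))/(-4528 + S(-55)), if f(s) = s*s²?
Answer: -818915/2589307 ≈ -0.31627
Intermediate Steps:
S(W) = 4 - W² (S(W) = 4 + (-W)*W = 4 - W²)
n(u) = -8/7 (n(u) = 8/(-7 + (u - u)) = 8/(-7 + 0) = 8/(-7) = 8*(-⅐) = -8/7)
f(s) = s³
(2389 + f(n(-5)))/(-4528 + S(-55)) = (2389 + (-8/7)³)/(-4528 + (4 - 1*(-55)²)) = (2389 - 512/343)/(-4528 + (4 - 1*3025)) = 818915/(343*(-4528 + (4 - 3025))) = 818915/(343*(-4528 - 3021)) = (818915/343)/(-7549) = (818915/343)*(-1/7549) = -818915/2589307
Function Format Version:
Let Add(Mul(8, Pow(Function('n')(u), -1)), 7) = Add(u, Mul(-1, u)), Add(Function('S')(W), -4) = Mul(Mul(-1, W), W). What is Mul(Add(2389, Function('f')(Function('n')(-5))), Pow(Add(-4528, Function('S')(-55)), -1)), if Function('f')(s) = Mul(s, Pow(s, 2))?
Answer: Rational(-818915, 2589307) ≈ -0.31627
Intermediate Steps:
Function('S')(W) = Add(4, Mul(-1, Pow(W, 2))) (Function('S')(W) = Add(4, Mul(Mul(-1, W), W)) = Add(4, Mul(-1, Pow(W, 2))))
Function('n')(u) = Rational(-8, 7) (Function('n')(u) = Mul(8, Pow(Add(-7, Add(u, Mul(-1, u))), -1)) = Mul(8, Pow(Add(-7, 0), -1)) = Mul(8, Pow(-7, -1)) = Mul(8, Rational(-1, 7)) = Rational(-8, 7))
Function('f')(s) = Pow(s, 3)
Mul(Add(2389, Function('f')(Function('n')(-5))), Pow(Add(-4528, Function('S')(-55)), -1)) = Mul(Add(2389, Pow(Rational(-8, 7), 3)), Pow(Add(-4528, Add(4, Mul(-1, Pow(-55, 2)))), -1)) = Mul(Add(2389, Rational(-512, 343)), Pow(Add(-4528, Add(4, Mul(-1, 3025))), -1)) = Mul(Rational(818915, 343), Pow(Add(-4528, Add(4, -3025)), -1)) = Mul(Rational(818915, 343), Pow(Add(-4528, -3021), -1)) = Mul(Rational(818915, 343), Pow(-7549, -1)) = Mul(Rational(818915, 343), Rational(-1, 7549)) = Rational(-818915, 2589307)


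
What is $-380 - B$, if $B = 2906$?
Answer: $-3286$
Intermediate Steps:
$-380 - B = -380 - 2906 = -3286$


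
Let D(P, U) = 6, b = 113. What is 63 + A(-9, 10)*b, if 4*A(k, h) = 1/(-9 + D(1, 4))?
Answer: 643/12 ≈ 53.583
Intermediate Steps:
A(k, h) = -1/12 (A(k, h) = 1/(4*(-9 + 6)) = (1/4)/(-3) = (1/4)*(-1/3) = -1/12)
63 + A(-9, 10)*b = 63 - 1/12*113 = 63 - 113/12 = 643/12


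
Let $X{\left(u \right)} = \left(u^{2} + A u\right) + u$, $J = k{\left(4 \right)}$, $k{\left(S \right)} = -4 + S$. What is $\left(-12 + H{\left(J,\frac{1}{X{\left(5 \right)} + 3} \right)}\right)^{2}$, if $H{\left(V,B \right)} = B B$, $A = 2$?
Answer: $\frac{492262969}{3418801} \approx 143.99$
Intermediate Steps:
$J = 0$ ($J = -4 + 4 = 0$)
$X{\left(u \right)} = u^{2} + 3 u$ ($X{\left(u \right)} = \left(u^{2} + 2 u\right) + u = u^{2} + 3 u$)
$H{\left(V,B \right)} = B^{2}$
$\left(-12 + H{\left(J,\frac{1}{X{\left(5 \right)} + 3} \right)}\right)^{2} = \left(-12 + \left(\frac{1}{5 \left(3 + 5\right) + 3}\right)^{2}\right)^{2} = \left(-12 + \left(\frac{1}{5 \cdot 8 + 3}\right)^{2}\right)^{2} = \left(-12 + \left(\frac{1}{40 + 3}\right)^{2}\right)^{2} = \left(-12 + \left(\frac{1}{43}\right)^{2}\right)^{2} = \left(-12 + \frac{1}{1849}\right)^{2} = \left(- \frac{22187}{1849}\right)^{2} = \frac{492262969}{3418801}$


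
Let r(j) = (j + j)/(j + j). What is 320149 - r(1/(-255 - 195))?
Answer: 320148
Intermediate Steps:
r(j) = 1 (r(j) = (2*j)/((2*j)) = (2*j)*(1/(2*j)) = 1)
320149 - r(1/(-255 - 195)) = 320149 - 1*1 = 320149 - 1 = 320148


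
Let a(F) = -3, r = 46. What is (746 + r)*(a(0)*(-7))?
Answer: 16632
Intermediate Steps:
(746 + r)*(a(0)*(-7)) = (746 + 46)*(-3*(-7)) = 792*21 = 16632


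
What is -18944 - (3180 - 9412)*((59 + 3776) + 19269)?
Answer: 143965184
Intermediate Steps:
-18944 - (3180 - 9412)*((59 + 3776) + 19269) = -18944 - (-6232)*(3835 + 19269) = -18944 - (-6232)*23104 = -18944 - 1*(-143984128) = -18944 + 143984128 = 143965184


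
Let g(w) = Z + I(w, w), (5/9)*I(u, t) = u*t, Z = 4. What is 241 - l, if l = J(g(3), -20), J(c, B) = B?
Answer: 261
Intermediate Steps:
I(u, t) = 9*t*u/5 (I(u, t) = 9*(u*t)/5 = 9*(t*u)/5 = 9*t*u/5)
g(w) = 4 + 9*w**2/5 (g(w) = 4 + 9*w*w/5 = 4 + 9*w**2/5)
l = -20
241 - l = 241 - 1*(-20) = 241 + 20 = 261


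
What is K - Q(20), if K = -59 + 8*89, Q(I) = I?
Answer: 633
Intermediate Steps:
K = 653 (K = -59 + 712 = 653)
K - Q(20) = 653 - 1*20 = 653 - 20 = 633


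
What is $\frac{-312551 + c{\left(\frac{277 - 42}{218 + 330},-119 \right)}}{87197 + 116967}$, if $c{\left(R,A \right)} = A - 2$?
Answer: $- \frac{78168}{51041} \approx -1.5315$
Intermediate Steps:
$c{\left(R,A \right)} = -2 + A$ ($c{\left(R,A \right)} = A - 2 = -2 + A$)
$\frac{-312551 + c{\left(\frac{277 - 42}{218 + 330},-119 \right)}}{87197 + 116967} = \frac{-312551 - 121}{87197 + 116967} = \frac{-312551 - 121}{204164} = \left(-312672\right) \frac{1}{204164} = - \frac{78168}{51041}$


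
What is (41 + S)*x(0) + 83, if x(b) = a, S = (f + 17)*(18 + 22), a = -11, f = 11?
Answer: -12688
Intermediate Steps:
S = 1120 (S = (11 + 17)*(18 + 22) = 28*40 = 1120)
x(b) = -11
(41 + S)*x(0) + 83 = (41 + 1120)*(-11) + 83 = 1161*(-11) + 83 = -12771 + 83 = -12688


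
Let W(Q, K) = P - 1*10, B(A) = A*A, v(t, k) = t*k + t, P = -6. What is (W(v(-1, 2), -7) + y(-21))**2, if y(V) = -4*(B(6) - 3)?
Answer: 21904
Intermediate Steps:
v(t, k) = t + k*t (v(t, k) = k*t + t = t + k*t)
B(A) = A**2
W(Q, K) = -16 (W(Q, K) = -6 - 1*10 = -6 - 10 = -16)
y(V) = -132 (y(V) = -4*(6**2 - 3) = -4*(36 - 3) = -4*33 = -132)
(W(v(-1, 2), -7) + y(-21))**2 = (-16 - 132)**2 = (-148)**2 = 21904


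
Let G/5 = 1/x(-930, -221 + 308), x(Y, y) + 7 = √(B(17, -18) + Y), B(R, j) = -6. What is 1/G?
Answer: -7/5 + 6*I*√26/5 ≈ -1.4 + 6.1188*I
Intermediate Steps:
x(Y, y) = -7 + √(-6 + Y)
G = 5/(-7 + 6*I*√26) (G = 5/(-7 + √(-6 - 930)) = 5/(-7 + √(-936)) = 5/(-7 + 6*I*√26) ≈ -0.035533 - 0.1553*I)
1/G = 1/(-7/197 - 6*I*√26/197)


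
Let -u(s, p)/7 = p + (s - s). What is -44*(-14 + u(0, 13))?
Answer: 4620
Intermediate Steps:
u(s, p) = -7*p (u(s, p) = -7*(p + (s - s)) = -7*(p + 0) = -7*p)
-44*(-14 + u(0, 13)) = -44*(-14 - 7*13) = -44*(-14 - 91) = -44*(-105) = 4620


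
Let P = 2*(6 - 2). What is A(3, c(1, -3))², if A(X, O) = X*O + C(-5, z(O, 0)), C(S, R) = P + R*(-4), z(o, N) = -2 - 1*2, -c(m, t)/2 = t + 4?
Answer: 324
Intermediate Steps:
c(m, t) = -8 - 2*t (c(m, t) = -2*(t + 4) = -2*(4 + t) = -8 - 2*t)
z(o, N) = -4 (z(o, N) = -2 - 2 = -4)
P = 8 (P = 2*4 = 8)
C(S, R) = 8 - 4*R (C(S, R) = 8 + R*(-4) = 8 - 4*R)
A(X, O) = 24 + O*X (A(X, O) = X*O + (8 - 4*(-4)) = O*X + (8 + 16) = O*X + 24 = 24 + O*X)
A(3, c(1, -3))² = (24 + (-8 - 2*(-3))*3)² = (24 + (-8 + 6)*3)² = (24 - 2*3)² = (24 - 6)² = 18² = 324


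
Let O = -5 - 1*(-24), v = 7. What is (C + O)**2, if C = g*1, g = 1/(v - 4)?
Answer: 3364/9 ≈ 373.78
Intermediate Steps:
O = 19 (O = -5 + 24 = 19)
g = 1/3 (g = 1/(7 - 4) = 1/3 ≈ 0.33333)
C = 1/3 (C = (1/3)*1 = 1/3 ≈ 0.33333)
(C + O)**2 = (1/3 + 19)**2 = (58/3)**2 = 3364/9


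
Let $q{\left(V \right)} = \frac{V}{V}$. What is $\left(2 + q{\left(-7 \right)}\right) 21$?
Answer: $63$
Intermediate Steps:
$q{\left(V \right)} = 1$
$\left(2 + q{\left(-7 \right)}\right) 21 = \left(2 + 1\right) 21 = 3 \cdot 21 = 63$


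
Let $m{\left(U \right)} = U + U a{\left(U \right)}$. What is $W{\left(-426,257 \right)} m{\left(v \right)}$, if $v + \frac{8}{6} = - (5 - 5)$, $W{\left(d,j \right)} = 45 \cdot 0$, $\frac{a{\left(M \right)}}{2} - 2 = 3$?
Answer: $0$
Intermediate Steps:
$a{\left(M \right)} = 10$ ($a{\left(M \right)} = 4 + 2 \cdot 3 = 4 + 6 = 10$)
$W{\left(d,j \right)} = 0$
$v = - \frac{4}{3}$ ($v = - \frac{4}{3} - \left(5 - 5\right) = - \frac{4}{3} - 0 = - \frac{4}{3} + 0 = - \frac{4}{3} \approx -1.3333$)
$m{\left(U \right)} = 11 U$ ($m{\left(U \right)} = U + U 10 = U + 10 U = 11 U$)
$W{\left(-426,257 \right)} m{\left(v \right)} = 0 \cdot 11 \left(- \frac{4}{3}\right) = 0 \left(- \frac{44}{3}\right) = 0$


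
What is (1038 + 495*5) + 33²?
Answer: 4602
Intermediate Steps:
(1038 + 495*5) + 33² = (1038 + 2475) + 1089 = 3513 + 1089 = 4602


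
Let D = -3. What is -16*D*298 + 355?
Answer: 14659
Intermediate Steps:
-16*D*298 + 355 = -16*(-3)*298 + 355 = 48*298 + 355 = 14304 + 355 = 14659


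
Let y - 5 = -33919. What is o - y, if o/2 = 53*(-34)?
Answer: 30310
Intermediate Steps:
y = -33914 (y = 5 - 33919 = -33914)
o = -3604 (o = 2*(53*(-34)) = 2*(-1802) = -3604)
o - y = -3604 - 1*(-33914) = -3604 + 33914 = 30310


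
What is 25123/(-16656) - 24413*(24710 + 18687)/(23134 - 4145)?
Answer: -17646692267063/316280784 ≈ -55794.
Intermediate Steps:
25123/(-16656) - 24413*(24710 + 18687)/(23134 - 4145) = 25123*(-1/16656) - 24413/(18989/43397) = -25123/16656 - 24413/(18989*(1/43397)) = -25123/16656 - 24413/18989/43397 = -25123/16656 - 24413*43397/18989 = -25123/16656 - 1059450961/18989 = -17646692267063/316280784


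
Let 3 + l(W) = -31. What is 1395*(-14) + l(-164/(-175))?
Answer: -19564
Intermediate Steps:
l(W) = -34 (l(W) = -3 - 31 = -34)
1395*(-14) + l(-164/(-175)) = 1395*(-14) - 34 = -19530 - 34 = -19564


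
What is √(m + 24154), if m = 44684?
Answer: √68838 ≈ 262.37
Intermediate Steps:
√(m + 24154) = √(44684 + 24154) = √68838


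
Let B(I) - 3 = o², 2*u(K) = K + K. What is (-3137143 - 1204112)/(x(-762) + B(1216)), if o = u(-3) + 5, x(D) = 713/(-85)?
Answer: 369006675/118 ≈ 3.1272e+6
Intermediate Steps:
u(K) = K (u(K) = (K + K)/2 = (2*K)/2 = K)
x(D) = -713/85 (x(D) = 713*(-1/85) = -713/85)
o = 2 (o = -3 + 5 = 2)
B(I) = 7 (B(I) = 3 + 2² = 3 + 4 = 7)
(-3137143 - 1204112)/(x(-762) + B(1216)) = (-3137143 - 1204112)/(-713/85 + 7) = -4341255/(-118/85) = -4341255*(-85/118) = 369006675/118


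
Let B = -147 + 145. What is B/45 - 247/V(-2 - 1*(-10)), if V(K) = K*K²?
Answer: -12139/23040 ≈ -0.52687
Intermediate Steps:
B = -2
V(K) = K³
B/45 - 247/V(-2 - 1*(-10)) = -2/45 - 247/(-2 - 1*(-10))³ = -2*1/45 - 247/(-2 + 10)³ = -2/45 - 247/(8³) = -2/45 - 247/512 = -12139/23040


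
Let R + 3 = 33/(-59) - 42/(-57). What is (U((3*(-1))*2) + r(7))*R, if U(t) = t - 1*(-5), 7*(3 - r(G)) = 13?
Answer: -452/1121 ≈ -0.40321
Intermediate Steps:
r(G) = 8/7 (r(G) = 3 - ⅐*13 = 3 - 13/7 = 8/7)
U(t) = 5 + t (U(t) = t + 5 = 5 + t)
R = -3164/1121 (R = -3 + (33/(-59) - 42/(-57)) = -3 + (33*(-1/59) - 42*(-1/57)) = -3 + (-33/59 + 14/19) = -3 + 199/1121 = -3164/1121 ≈ -2.8225)
(U((3*(-1))*2) + r(7))*R = ((5 + (3*(-1))*2) + 8/7)*(-3164/1121) = ((5 - 3*2) + 8/7)*(-3164/1121) = ((5 - 6) + 8/7)*(-3164/1121) = (-1 + 8/7)*(-3164/1121) = (⅐)*(-3164/1121) = -452/1121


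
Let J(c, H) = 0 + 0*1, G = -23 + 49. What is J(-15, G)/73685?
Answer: 0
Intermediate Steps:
G = 26
J(c, H) = 0 (J(c, H) = 0 + 0 = 0)
J(-15, G)/73685 = 0/73685 = 0*(1/73685) = 0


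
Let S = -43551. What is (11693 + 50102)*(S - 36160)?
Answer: -4925741245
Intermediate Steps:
(11693 + 50102)*(S - 36160) = (11693 + 50102)*(-43551 - 36160) = 61795*(-79711) = -4925741245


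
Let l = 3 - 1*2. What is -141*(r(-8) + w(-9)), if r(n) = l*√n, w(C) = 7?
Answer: -987 - 282*I*√2 ≈ -987.0 - 398.81*I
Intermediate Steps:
l = 1 (l = 3 - 2 = 1)
r(n) = √n (r(n) = 1*√n = √n)
-141*(r(-8) + w(-9)) = -141*(√(-8) + 7) = -141*(2*I*√2 + 7) = -141*(7 + 2*I*√2) = -987 - 282*I*√2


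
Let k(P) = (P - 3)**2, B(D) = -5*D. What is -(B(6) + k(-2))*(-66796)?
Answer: -333980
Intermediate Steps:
k(P) = (-3 + P)**2
-(B(6) + k(-2))*(-66796) = -(-5*6 + (-3 - 2)**2)*(-66796) = -(-30 + (-5)**2)*(-66796) = -(-30 + 25)*(-66796) = -1*(-5)*(-66796) = 5*(-66796) = -333980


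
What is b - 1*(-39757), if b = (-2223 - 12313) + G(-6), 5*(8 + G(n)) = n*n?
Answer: 126101/5 ≈ 25220.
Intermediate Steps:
G(n) = -8 + n**2/5 (G(n) = -8 + (n*n)/5 = -8 + n**2/5)
b = -72684/5 (b = (-2223 - 12313) + (-8 + (1/5)*(-6)**2) = -14536 + (-8 + (1/5)*36) = -14536 + (-8 + 36/5) = -14536 - 4/5 = -72684/5 ≈ -14537.)
b - 1*(-39757) = -72684/5 - 1*(-39757) = -72684/5 + 39757 = 126101/5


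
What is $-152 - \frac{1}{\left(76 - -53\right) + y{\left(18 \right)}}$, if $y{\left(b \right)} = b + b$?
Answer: $- \frac{25081}{165} \approx -152.01$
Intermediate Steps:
$y{\left(b \right)} = 2 b$
$-152 - \frac{1}{\left(76 - -53\right) + y{\left(18 \right)}} = -152 - \frac{1}{\left(76 - -53\right) + 2 \cdot 18} = -152 - \frac{1}{\left(76 + 53\right) + 36} = -152 - \frac{1}{129 + 36} = -152 - \frac{1}{165} = - \frac{25081}{165}$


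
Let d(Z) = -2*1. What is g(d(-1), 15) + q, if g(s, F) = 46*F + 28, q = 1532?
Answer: 2250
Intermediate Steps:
d(Z) = -2
g(s, F) = 28 + 46*F
g(d(-1), 15) + q = (28 + 46*15) + 1532 = (28 + 690) + 1532 = 718 + 1532 = 2250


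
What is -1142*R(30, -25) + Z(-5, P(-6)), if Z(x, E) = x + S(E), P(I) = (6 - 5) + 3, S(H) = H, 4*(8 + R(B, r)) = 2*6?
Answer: 5709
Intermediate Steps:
R(B, r) = -5 (R(B, r) = -8 + (2*6)/4 = -8 + (¼)*12 = -8 + 3 = -5)
P(I) = 4 (P(I) = 1 + 3 = 4)
Z(x, E) = E + x (Z(x, E) = x + E = E + x)
-1142*R(30, -25) + Z(-5, P(-6)) = -1142*(-5) + (4 - 5) = 5710 - 1 = 5709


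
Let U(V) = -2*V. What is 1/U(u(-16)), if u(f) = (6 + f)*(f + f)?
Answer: -1/640 ≈ -0.0015625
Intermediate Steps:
u(f) = 2*f*(6 + f) (u(f) = (6 + f)*(2*f) = 2*f*(6 + f))
1/U(u(-16)) = 1/(-4*(-16)*(6 - 16)) = 1/(-4*(-16)*(-10)) = 1/(-2*320) = 1/(-640) = -1/640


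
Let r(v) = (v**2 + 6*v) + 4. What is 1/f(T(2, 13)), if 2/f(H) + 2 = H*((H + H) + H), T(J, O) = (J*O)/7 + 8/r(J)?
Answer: 29879/1225 ≈ 24.391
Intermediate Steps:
r(v) = 4 + v**2 + 6*v
T(J, O) = 8/(4 + J**2 + 6*J) + J*O/7 (T(J, O) = (J*O)/7 + 8/(4 + J**2 + 6*J) = (J*O)*(1/7) + 8/(4 + J**2 + 6*J) = J*O/7 + 8/(4 + J**2 + 6*J) = 8/(4 + J**2 + 6*J) + J*O/7)
f(H) = 2/(-2 + 3*H**2) (f(H) = 2/(-2 + H*((H + H) + H)) = 2/(-2 + H*(2*H + H)) = 2/(-2 + H*(3*H)) = 2/(-2 + 3*H**2))
1/f(T(2, 13)) = 1/(2/(-2 + 3*((56 + 2*13*(4 + 2**2 + 6*2))/(7*(4 + 2**2 + 6*2)))**2)) = 1/(2/(-2 + 3*((56 + 2*13*(4 + 4 + 12))/(7*(4 + 4 + 12)))**2)) = 1/(2/(-2 + 3*((1/7)*(56 + 2*13*20)/20)**2)) = 1/(2/(-2 + 3*((1/7)*(1/20)*(56 + 520))**2)) = 1/(2/(-2 + 3*((1/7)*(1/20)*576)**2)) = 1/(2/(-2 + 3*(144/35)**2)) = 1/(2/(-2 + 3*(20736/1225))) = 1/(2/(-2 + 62208/1225)) = 1/(2/(59758/1225)) = 1/(2*(1225/59758)) = 1/(1225/29879) = 29879/1225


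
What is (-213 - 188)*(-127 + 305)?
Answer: -71378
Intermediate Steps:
(-213 - 188)*(-127 + 305) = -401*178 = -71378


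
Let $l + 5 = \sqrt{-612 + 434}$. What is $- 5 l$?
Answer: $25 - 5 i \sqrt{178} \approx 25.0 - 66.708 i$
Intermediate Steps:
$l = -5 + i \sqrt{178}$ ($l = -5 + \sqrt{-612 + 434} = -5 + \sqrt{-178} = -5 + i \sqrt{178} \approx -5.0 + 13.342 i$)
$- 5 l = - 5 \left(-5 + i \sqrt{178}\right) = 25 - 5 i \sqrt{178}$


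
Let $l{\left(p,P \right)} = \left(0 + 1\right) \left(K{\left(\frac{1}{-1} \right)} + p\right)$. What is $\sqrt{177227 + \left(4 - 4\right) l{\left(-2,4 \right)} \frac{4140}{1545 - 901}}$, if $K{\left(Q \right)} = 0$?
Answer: $\sqrt{177227} \approx 420.98$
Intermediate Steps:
$l{\left(p,P \right)} = p$ ($l{\left(p,P \right)} = \left(0 + 1\right) \left(0 + p\right) = 1 p = p$)
$\sqrt{177227 + \left(4 - 4\right) l{\left(-2,4 \right)} \frac{4140}{1545 - 901}} = \sqrt{177227 + \left(4 - 4\right) \left(-2\right) \frac{4140}{1545 - 901}} = \sqrt{177227 + 0 \left(-2\right) \frac{4140}{1545 - 901}} = \sqrt{177227 + 0 \cdot \frac{4140}{644}} = \sqrt{177227 + 0 \cdot 4140 \cdot \frac{1}{644}} = \sqrt{177227 + 0 \cdot \frac{45}{7}} = \sqrt{177227 + 0} = \sqrt{177227}$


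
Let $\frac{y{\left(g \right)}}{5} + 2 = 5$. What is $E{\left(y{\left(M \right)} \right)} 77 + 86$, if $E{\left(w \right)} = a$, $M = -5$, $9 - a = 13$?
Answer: $-222$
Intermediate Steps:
$a = -4$ ($a = 9 - 13 = -4$)
$y{\left(g \right)} = 15$ ($y{\left(g \right)} = -10 + 5 \cdot 5 = -10 + 25 = 15$)
$E{\left(w \right)} = -4$
$E{\left(y{\left(M \right)} \right)} 77 + 86 = \left(-4\right) 77 + 86 = -308 + 86 = -222$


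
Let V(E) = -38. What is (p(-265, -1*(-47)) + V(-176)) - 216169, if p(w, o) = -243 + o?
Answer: -216403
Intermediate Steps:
(p(-265, -1*(-47)) + V(-176)) - 216169 = ((-243 - 1*(-47)) - 38) - 216169 = ((-243 + 47) - 38) - 216169 = (-196 - 38) - 216169 = -234 - 216169 = -216403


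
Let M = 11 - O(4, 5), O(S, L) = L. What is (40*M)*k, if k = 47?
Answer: 11280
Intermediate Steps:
M = 6 (M = 11 - 1*5 = 11 - 5 = 6)
(40*M)*k = (40*6)*47 = 240*47 = 11280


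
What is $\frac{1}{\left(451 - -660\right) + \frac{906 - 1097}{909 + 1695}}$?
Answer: $\frac{2604}{2892853} \approx 0.00090015$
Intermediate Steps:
$\frac{1}{\left(451 - -660\right) + \frac{906 - 1097}{909 + 1695}} = \frac{1}{\left(451 + 660\right) - \frac{191}{2604}} = \frac{1}{1111 - \frac{191}{2604}} = \frac{1}{\frac{2892853}{2604}} = \frac{2604}{2892853}$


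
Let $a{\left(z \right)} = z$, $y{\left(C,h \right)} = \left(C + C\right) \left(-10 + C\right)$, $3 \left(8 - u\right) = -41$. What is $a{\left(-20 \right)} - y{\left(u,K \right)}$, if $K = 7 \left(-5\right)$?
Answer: $- \frac{4730}{9} \approx -525.56$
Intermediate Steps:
$u = \frac{65}{3}$ ($u = 8 - - \frac{41}{3} = 8 + \frac{41}{3} = \frac{65}{3} \approx 21.667$)
$K = -35$
$y{\left(C,h \right)} = 2 C \left(-10 + C\right)$
$a{\left(-20 \right)} - y{\left(u,K \right)} = -20 - 2 \cdot \frac{65}{3} \left(-10 + \frac{65}{3}\right) = -20 - 2 \cdot \frac{65}{3} \cdot \frac{35}{3} = -20 - \frac{4550}{9} = - \frac{4730}{9}$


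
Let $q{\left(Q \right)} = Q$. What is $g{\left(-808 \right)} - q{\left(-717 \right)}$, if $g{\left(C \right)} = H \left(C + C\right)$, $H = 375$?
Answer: $-605283$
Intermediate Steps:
$g{\left(C \right)} = 750 C$ ($g{\left(C \right)} = 375 \left(C + C\right) = 375 \cdot 2 C = 750 C$)
$g{\left(-808 \right)} - q{\left(-717 \right)} = 750 \left(-808\right) - -717 = -606000 + 717 = -605283$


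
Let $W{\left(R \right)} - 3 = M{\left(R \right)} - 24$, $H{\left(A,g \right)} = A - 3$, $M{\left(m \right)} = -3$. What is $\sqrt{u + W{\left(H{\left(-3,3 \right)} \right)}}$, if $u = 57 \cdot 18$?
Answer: $\sqrt{1002} \approx 31.654$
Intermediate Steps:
$H{\left(A,g \right)} = -3 + A$
$W{\left(R \right)} = -24$ ($W{\left(R \right)} = 3 - 27 = -24$)
$u = 1026$
$\sqrt{u + W{\left(H{\left(-3,3 \right)} \right)}} = \sqrt{1026 - 24} = \sqrt{1002}$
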